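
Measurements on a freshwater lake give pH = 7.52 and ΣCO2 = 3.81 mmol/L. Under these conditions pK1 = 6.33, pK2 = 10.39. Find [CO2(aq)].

α₀ = 1 / (1 + K1/[H⁺] + K1K2/[H⁺]²) = 1 / (1 + 10^+1.19 + 10^-1.68)
   = 1 / (1 + 15.488 + 0.020893) = 1/16.509 = 0.06057
[CO2*] = α₀ × DIC = 0.06057 × 3.81 = 0.231 mmol/L

[CO2*] = 0.231 mmol/L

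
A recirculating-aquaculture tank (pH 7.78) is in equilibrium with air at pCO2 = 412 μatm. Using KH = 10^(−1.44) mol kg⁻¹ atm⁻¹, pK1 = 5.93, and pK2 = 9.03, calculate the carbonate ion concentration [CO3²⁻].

[CO3²⁻] = 0.0596 mmol/kg

[CO2*] = KH · pCO2 = 10^(−1.44) × 412×10^-6 = 1.496×10^-5 mol/kg
α₀ = 1/(1 + K1/[H⁺] + K1K2/[H⁺]²) = 1/(1 + 10^+1.85 + 10^+0.60) = 0.01320
DIC = [CO2*]/α₀ = 1.496×10^-5 / 0.01320 = 1.134 mmol/kg
[CO3²⁻] = α₂·DIC; α₂ = 0.05254, so [CO3²⁻] = 0.05254 × 1.134 = 0.0596 mmol/kg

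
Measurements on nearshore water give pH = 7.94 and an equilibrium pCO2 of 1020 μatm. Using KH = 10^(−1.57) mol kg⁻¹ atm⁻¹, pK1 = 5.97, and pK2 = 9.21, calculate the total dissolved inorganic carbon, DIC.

[CO2*] = KH · pCO2 = 10^(−1.57) × 1020×10^-6 = 2.745×10^-5 mol/kg
α₀ = 1/(1 + K1/[H⁺] + K1K2/[H⁺]²) = 1/(1 + 10^+1.97 + 10^+0.70) = 0.01007
DIC = [CO2*]/α₀ = 2.745×10^-5 / 0.01007 = 2.73 mmol/kg

DIC = 2.73 mmol/kg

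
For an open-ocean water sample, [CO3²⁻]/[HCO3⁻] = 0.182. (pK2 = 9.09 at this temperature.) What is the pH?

pH = 8.35

From K2 = [H⁺][CO3²⁻]/[HCO3⁻]:  pH = pK2 + log₁₀([CO3²⁻]/[HCO3⁻])
log₁₀(0.182) = -0.740
pH = 9.09 + (-0.740) = 8.35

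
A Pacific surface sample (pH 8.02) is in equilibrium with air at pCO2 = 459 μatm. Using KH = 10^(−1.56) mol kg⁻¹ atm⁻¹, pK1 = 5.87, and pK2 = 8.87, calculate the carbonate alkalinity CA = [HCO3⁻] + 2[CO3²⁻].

CA = 2.29 mmol/kg

[CO2*] = KH · pCO2 = 10^(−1.56) × 459×10^-6 = 1.264×10^-5 mol/kg
α₀ = 1/(1 + K1/[H⁺] + K1K2/[H⁺]²) = 1/(1 + 10^+2.15 + 10^+1.30) = 0.006165
DIC = [CO2*]/α₀ = 1.264×10^-5 / 0.006165 = 2.051 mmol/kg
CA = (α₁ + 2α₂)·DIC = (0.8708 + 2×0.1230) × 2.051 = 2.29 mmol/kg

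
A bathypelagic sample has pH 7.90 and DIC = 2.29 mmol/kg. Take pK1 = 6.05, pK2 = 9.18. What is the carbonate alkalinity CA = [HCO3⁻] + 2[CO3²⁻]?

CA = 2.37 mmol/kg

CA = [HCO3⁻] + 2[CO3²⁻] = (α₁ + 2α₂)·DIC
At pH 7.90: [H⁺]/K1 = 10^-1.85 = 0.014125, K2/[H⁺] = 10^-1.28 = 0.052481
α₁ = 1/(1 + 0.014125 + 0.052481) = 1/1.0666 = 0.9376; α₂ = α₁·K2/[H⁺] = 0.04920
α₁ + 2α₂ = 1.0360
CA = 1.0360 × 2.29 = 2.37 mmol/kg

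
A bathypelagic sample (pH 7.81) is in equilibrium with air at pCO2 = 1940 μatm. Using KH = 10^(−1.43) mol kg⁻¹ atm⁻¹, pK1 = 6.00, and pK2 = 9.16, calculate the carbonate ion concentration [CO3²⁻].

[CO2*] = KH · pCO2 = 10^(−1.43) × 1940×10^-6 = 7.208×10^-5 mol/kg
α₀ = 1/(1 + K1/[H⁺] + K1K2/[H⁺]²) = 1/(1 + 10^+1.81 + 10^+0.46) = 0.01461
DIC = [CO2*]/α₀ = 7.208×10^-5 / 0.01461 = 4.934 mmol/kg
[CO3²⁻] = α₂·DIC; α₂ = 0.04213, so [CO3²⁻] = 0.04213 × 4.934 = 0.208 mmol/kg

[CO3²⁻] = 0.208 mmol/kg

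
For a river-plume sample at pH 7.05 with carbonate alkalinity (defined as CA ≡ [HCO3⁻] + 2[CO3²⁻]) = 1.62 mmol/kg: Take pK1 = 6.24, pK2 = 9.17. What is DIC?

CA = [HCO3⁻] + 2[CO3²⁻] = (α₁ + 2α₂)·DIC
At pH 7.05: [H⁺]/K1 = 10^-0.81 = 0.15488, K2/[H⁺] = 10^-2.12 = 0.0075858
α₁ = 1/(1 + 0.15488 + 0.0075858) = 1/1.1625 = 0.8602; α₂ = α₁·K2/[H⁺] = 0.006526
α₁ + 2α₂ = 0.8733
DIC = CA / (α₁ + 2α₂) = 1.62 / 0.8733 = 1.86 mmol/kg

DIC = 1.86 mmol/kg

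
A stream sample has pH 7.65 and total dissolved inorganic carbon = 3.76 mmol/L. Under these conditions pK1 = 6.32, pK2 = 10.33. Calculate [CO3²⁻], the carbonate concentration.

α₂ = 1 / (1 + [H⁺]/K2 + [H⁺]²/(K1K2)) = 1 / (1 + 10^+2.68 + 10^+1.35)
   = 1 / (1 + 478.63 + 22.387) = 1/502.02 = 0.001992
[CO3²⁻] = α₂ × DIC = 0.001992 × 3.76 = 0.00749 mmol/L = 7.49 μmol/L

[CO3²⁻] = 7.49 μmol/L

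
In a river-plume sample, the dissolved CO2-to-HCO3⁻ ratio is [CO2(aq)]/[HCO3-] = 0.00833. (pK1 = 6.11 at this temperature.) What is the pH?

pH = 8.19

From K1 = [H⁺][HCO3-]/[CO2(aq)]:  pH = pK1 − log₁₀([CO2(aq)]/[HCO3-])
log₁₀(0.00833) = -2.079
pH = 6.11 − (-2.079) = 8.19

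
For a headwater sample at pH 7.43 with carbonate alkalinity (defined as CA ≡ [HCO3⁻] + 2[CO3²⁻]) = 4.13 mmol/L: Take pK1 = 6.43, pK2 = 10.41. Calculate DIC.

DIC = 4.54 mmol/L

CA = [HCO3⁻] + 2[CO3²⁻] = (α₁ + 2α₂)·DIC
At pH 7.43: [H⁺]/K1 = 10^-1.00 = 0.10000, K2/[H⁺] = 10^-2.98 = 0.0010471
α₁ = 1/(1 + 0.10000 + 0.0010471) = 1/1.1010 = 0.9082; α₂ = α₁·K2/[H⁺] = 0.0009510
α₁ + 2α₂ = 0.9101
DIC = CA / (α₁ + 2α₂) = 4.13 / 0.9101 = 4.54 mmol/L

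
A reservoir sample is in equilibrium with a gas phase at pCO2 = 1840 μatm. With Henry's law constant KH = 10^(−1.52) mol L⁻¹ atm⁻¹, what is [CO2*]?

[CO2*] = 55.6 μmol/L

KH = 10^(−1.52) = 3.020×10^-2 mol L⁻¹ atm⁻¹
[CO2*] = KH · pCO2 = 3.020×10^-2 × 1840×10^-6 atm = 5.56×10^-5 mol/L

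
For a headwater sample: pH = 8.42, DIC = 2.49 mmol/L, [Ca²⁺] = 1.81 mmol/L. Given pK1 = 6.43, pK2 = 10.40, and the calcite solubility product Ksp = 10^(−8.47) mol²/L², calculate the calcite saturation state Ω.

α₂ = 1 / (1 + [H⁺]/K2 + [H⁺]²/(K1K2)) = 1 / (1 + 10^+1.98 + 10^-0.01)
   = 1 / (1 + 95.499 + 0.97724) = 1/97.476 = 0.01026
[CO3²⁻] = α₂ × DIC = 0.01026 × 2.49 = 0.02554 mmol/L
Ksp = 10^(−8.47) = 3.388×10^-9
Ω = [Ca²⁺][CO3²⁻]/Ksp = (1.81×10^-3)(2.554×10^-5) / 3.388×10^-9 = 13.6

Ω = 13.6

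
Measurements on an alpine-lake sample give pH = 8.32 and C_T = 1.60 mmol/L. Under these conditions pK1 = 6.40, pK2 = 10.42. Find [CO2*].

[CO2*] = 18.9 μmol/L

α₀ = 1 / (1 + K1/[H⁺] + K1K2/[H⁺]²) = 1 / (1 + 10^+1.92 + 10^-0.18)
   = 1 / (1 + 83.176 + 0.66069) = 1/84.837 = 0.01179
[CO2*] = α₀ × DIC = 0.01179 × 1.60 = 0.0189 mmol/L = 18.9 μmol/L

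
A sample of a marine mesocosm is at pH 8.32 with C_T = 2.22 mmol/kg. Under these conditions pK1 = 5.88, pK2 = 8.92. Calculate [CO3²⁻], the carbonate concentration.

[CO3²⁻] = 0.444 mmol/kg

α₂ = 1 / (1 + [H⁺]/K2 + [H⁺]²/(K1K2)) = 1 / (1 + 10^+0.60 + 10^-1.84)
   = 1 / (1 + 3.9811 + 0.014454) = 1/4.9955 = 0.2002
[CO3²⁻] = α₂ × DIC = 0.2002 × 2.22 = 0.444 mmol/kg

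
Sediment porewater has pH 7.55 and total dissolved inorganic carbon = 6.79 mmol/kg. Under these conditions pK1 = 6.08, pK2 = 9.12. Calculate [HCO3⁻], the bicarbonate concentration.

[HCO3⁻] = 6.40 mmol/kg

α₁ = 1 / (1 + [H⁺]/K1 + K2/[H⁺]) = 1 / (1 + 10^-1.47 + 10^-1.57)
   = 1 / (1 + 0.033884 + 0.026915) = 1/1.0608 = 0.9427
[HCO3⁻] = α₁ × DIC = 0.9427 × 6.79 = 6.40 mmol/kg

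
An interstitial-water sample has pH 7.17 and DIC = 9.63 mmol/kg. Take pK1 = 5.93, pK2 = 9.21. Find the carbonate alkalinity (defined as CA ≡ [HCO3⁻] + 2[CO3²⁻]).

CA = [HCO3⁻] + 2[CO3²⁻] = (α₁ + 2α₂)·DIC
At pH 7.17: [H⁺]/K1 = 10^-1.24 = 0.057544, K2/[H⁺] = 10^-2.04 = 0.0091201
α₁ = 1/(1 + 0.057544 + 0.0091201) = 1/1.0667 = 0.9375; α₂ = α₁·K2/[H⁺] = 0.008550
α₁ + 2α₂ = 0.9546
CA = 0.9546 × 9.63 = 9.19 mmol/kg

CA = 9.19 mmol/kg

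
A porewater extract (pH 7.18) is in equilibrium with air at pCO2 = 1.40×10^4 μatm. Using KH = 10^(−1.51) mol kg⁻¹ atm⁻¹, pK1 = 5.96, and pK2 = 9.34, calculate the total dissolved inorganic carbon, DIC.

DIC = 7.66 mmol/kg

[CO2*] = KH · pCO2 = 10^(−1.51) × 1.40×10^4×10^-6 = 4.326×10^-4 mol/kg
α₀ = 1/(1 + K1/[H⁺] + K1K2/[H⁺]²) = 1/(1 + 10^+1.22 + 10^-0.94) = 0.05646
DIC = [CO2*]/α₀ = 4.326×10^-4 / 0.05646 = 7.66 mmol/kg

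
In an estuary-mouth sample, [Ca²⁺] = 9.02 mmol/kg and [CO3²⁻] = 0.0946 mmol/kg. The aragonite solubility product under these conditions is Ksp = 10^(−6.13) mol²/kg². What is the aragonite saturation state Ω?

Ω = 1.15

Ksp = 10^(−6.13) = 7.413×10^-7
Ω = [Ca²⁺][CO3²⁻]/Ksp = (9.02×10^-3)(0.0946×10^-3) / 7.413×10^-7 = 1.15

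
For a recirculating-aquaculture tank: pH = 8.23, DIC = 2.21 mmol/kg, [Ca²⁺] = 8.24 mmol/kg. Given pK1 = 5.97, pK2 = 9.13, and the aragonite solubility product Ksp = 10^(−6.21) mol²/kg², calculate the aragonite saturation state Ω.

α₂ = 1 / (1 + [H⁺]/K2 + [H⁺]²/(K1K2)) = 1 / (1 + 10^+0.90 + 10^-1.36)
   = 1 / (1 + 7.9433 + 0.043652) = 1/8.9869 = 0.1113
[CO3²⁻] = α₂ × DIC = 0.1113 × 2.21 = 0.2459 mmol/kg
Ksp = 10^(−6.21) = 6.166×10^-7
Ω = [Ca²⁺][CO3²⁻]/Ksp = (8.24×10^-3)(2.459×10^-4) / 6.166×10^-7 = 3.29

Ω = 3.29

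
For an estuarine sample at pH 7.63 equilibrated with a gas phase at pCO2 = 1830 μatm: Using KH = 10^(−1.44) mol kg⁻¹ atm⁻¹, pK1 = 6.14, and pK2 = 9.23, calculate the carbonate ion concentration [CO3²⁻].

[CO3²⁻] = 0.0516 mmol/kg

[CO2*] = KH · pCO2 = 10^(−1.44) × 1830×10^-6 = 6.644×10^-5 mol/kg
α₀ = 1/(1 + K1/[H⁺] + K1K2/[H⁺]²) = 1/(1 + 10^+1.49 + 10^-0.11) = 0.03060
DIC = [CO2*]/α₀ = 6.644×10^-5 / 0.03060 = 2.171 mmol/kg
[CO3²⁻] = α₂·DIC; α₂ = 0.02375, so [CO3²⁻] = 0.02375 × 2.171 = 0.0516 mmol/kg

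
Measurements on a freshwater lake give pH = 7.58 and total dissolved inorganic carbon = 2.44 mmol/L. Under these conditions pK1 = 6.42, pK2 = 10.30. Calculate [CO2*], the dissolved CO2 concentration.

[CO2*] = 0.158 mmol/L

α₀ = 1 / (1 + K1/[H⁺] + K1K2/[H⁺]²) = 1 / (1 + 10^+1.16 + 10^-1.56)
   = 1 / (1 + 14.454 + 0.027542) = 1/15.482 = 0.06459
[CO2*] = α₀ × DIC = 0.06459 × 2.44 = 0.158 mmol/L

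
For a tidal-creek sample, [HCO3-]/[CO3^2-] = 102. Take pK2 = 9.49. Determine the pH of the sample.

pH = 7.48

From K2 = [H⁺][CO3^2-]/[HCO3-]:  pH = pK2 − log₁₀([HCO3-]/[CO3^2-])
log₁₀(102) = +2.009
pH = 9.49 − (+2.009) = 7.48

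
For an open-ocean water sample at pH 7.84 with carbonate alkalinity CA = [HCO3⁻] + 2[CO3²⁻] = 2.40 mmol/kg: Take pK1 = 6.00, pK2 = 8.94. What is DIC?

DIC = 2.27 mmol/kg

CA = [HCO3⁻] + 2[CO3²⁻] = (α₁ + 2α₂)·DIC
At pH 7.84: [H⁺]/K1 = 10^-1.84 = 0.014454, K2/[H⁺] = 10^-1.10 = 0.079433
α₁ = 1/(1 + 0.014454 + 0.079433) = 1/1.0939 = 0.9142; α₂ = α₁·K2/[H⁺] = 0.07262
α₁ + 2α₂ = 1.0594
DIC = CA / (α₁ + 2α₂) = 2.40 / 1.0594 = 2.27 mmol/kg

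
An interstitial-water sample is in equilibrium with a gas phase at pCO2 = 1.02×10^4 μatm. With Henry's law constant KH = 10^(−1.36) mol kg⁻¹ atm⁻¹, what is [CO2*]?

[CO2*] = 445 μmol/kg

KH = 10^(−1.36) = 4.365×10^-2 mol kg⁻¹ atm⁻¹
[CO2*] = KH · pCO2 = 4.365×10^-2 × 1.02×10^4×10^-6 atm = 4.45×10^-4 mol/kg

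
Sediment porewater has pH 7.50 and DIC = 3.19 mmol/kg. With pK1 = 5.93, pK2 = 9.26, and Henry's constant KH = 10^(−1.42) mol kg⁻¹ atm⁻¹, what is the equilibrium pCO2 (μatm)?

α₀ = 1 / (1 + K1/[H⁺] + K1K2/[H⁺]²) = 1 / (1 + 10^+1.57 + 10^-0.19)
   = 1 / (1 + 37.154 + 0.64565) = 1/38.799 = 0.02577
[CO2*] = α₀ × DIC = 0.02577 × 3.19 = 0.08222 mmol/kg
pCO2 = [CO2*]/KH = 8.222×10^-5 / 3.802×10^-2 = 2160 μatm

pCO2 = 2160 μatm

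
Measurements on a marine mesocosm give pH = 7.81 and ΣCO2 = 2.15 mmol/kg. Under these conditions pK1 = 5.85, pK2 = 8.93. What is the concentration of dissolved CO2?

[CO2*] = 0.0217 mmol/kg

α₀ = 1 / (1 + K1/[H⁺] + K1K2/[H⁺]²) = 1 / (1 + 10^+1.96 + 10^+0.84)
   = 1 / (1 + 91.201 + 6.9183) = 1/99.119 = 0.01009
[CO2*] = α₀ × DIC = 0.01009 × 2.15 = 0.0217 mmol/kg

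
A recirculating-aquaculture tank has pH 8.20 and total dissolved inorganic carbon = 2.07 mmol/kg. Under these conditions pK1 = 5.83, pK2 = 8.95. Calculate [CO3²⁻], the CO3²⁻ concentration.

α₂ = 1 / (1 + [H⁺]/K2 + [H⁺]²/(K1K2)) = 1 / (1 + 10^+0.75 + 10^-1.62)
   = 1 / (1 + 5.6234 + 0.023988) = 1/6.6474 = 0.1504
[CO3²⁻] = α₂ × DIC = 0.1504 × 2.07 = 0.311 mmol/kg

[CO3²⁻] = 0.311 mmol/kg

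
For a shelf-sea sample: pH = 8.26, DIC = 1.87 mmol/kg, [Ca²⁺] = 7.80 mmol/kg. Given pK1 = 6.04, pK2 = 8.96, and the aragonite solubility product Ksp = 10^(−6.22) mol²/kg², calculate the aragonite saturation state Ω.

Ω = 4.01

α₂ = 1 / (1 + [H⁺]/K2 + [H⁺]²/(K1K2)) = 1 / (1 + 10^+0.70 + 10^-1.52)
   = 1 / (1 + 5.0119 + 0.030200) = 1/6.0421 = 0.1655
[CO3²⁻] = α₂ × DIC = 0.1655 × 1.87 = 0.3095 mmol/kg
Ksp = 10^(−6.22) = 6.026×10^-7
Ω = [Ca²⁺][CO3²⁻]/Ksp = (7.80×10^-3)(3.095×10^-4) / 6.026×10^-7 = 4.01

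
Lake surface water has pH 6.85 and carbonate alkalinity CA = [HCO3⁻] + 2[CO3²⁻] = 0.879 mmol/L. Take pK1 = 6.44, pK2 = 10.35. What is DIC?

CA = [HCO3⁻] + 2[CO3²⁻] = (α₁ + 2α₂)·DIC
At pH 6.85: [H⁺]/K1 = 10^-0.41 = 0.38905, K2/[H⁺] = 10^-3.50 = 0.00031623
α₁ = 1/(1 + 0.38905 + 0.00031623) = 1/1.3894 = 0.7198; α₂ = α₁·K2/[H⁺] = 0.0002276
α₁ + 2α₂ = 0.7202
DIC = CA / (α₁ + 2α₂) = 0.879 / 0.7202 = 1.22 mmol/L

DIC = 1.22 mmol/L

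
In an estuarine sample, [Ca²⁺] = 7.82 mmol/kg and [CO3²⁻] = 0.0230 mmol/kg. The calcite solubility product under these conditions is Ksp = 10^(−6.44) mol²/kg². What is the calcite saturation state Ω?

Ksp = 10^(−6.44) = 3.631×10^-7
Ω = [Ca²⁺][CO3²⁻]/Ksp = (7.82×10^-3)(0.0230×10^-3) / 3.631×10^-7 = 0.495

Ω = 0.495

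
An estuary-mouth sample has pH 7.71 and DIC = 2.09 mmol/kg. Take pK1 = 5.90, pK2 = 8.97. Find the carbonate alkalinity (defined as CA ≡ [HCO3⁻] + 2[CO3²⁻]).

CA = [HCO3⁻] + 2[CO3²⁻] = (α₁ + 2α₂)·DIC
At pH 7.71: [H⁺]/K1 = 10^-1.81 = 0.015488, K2/[H⁺] = 10^-1.26 = 0.054954
α₁ = 1/(1 + 0.015488 + 0.054954) = 1/1.0704 = 0.9342; α₂ = α₁·K2/[H⁺] = 0.05134
α₁ + 2α₂ = 1.0369
CA = 1.0369 × 2.09 = 2.17 mmol/kg

CA = 2.17 mmol/kg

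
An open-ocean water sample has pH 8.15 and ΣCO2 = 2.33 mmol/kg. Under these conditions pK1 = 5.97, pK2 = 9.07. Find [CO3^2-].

[CO3²⁻] = 0.249 mmol/kg

α₂ = 1 / (1 + [H⁺]/K2 + [H⁺]²/(K1K2)) = 1 / (1 + 10^+0.92 + 10^-1.26)
   = 1 / (1 + 8.3176 + 0.054954) = 1/9.3726 = 0.1067
[CO3²⁻] = α₂ × DIC = 0.1067 × 2.33 = 0.249 mmol/kg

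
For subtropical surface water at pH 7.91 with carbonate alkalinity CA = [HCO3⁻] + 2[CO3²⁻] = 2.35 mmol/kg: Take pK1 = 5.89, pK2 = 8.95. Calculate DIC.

DIC = 2.19 mmol/kg

CA = [HCO3⁻] + 2[CO3²⁻] = (α₁ + 2α₂)·DIC
At pH 7.91: [H⁺]/K1 = 10^-2.02 = 0.0095499, K2/[H⁺] = 10^-1.04 = 0.091201
α₁ = 1/(1 + 0.0095499 + 0.091201) = 1/1.1008 = 0.9085; α₂ = α₁·K2/[H⁺] = 0.08285
α₁ + 2α₂ = 1.0742
DIC = CA / (α₁ + 2α₂) = 2.35 / 1.0742 = 2.19 mmol/kg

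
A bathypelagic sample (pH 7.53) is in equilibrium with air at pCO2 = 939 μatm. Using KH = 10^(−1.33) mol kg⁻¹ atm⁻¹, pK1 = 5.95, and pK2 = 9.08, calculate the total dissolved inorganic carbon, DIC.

DIC = 1.76 mmol/kg

[CO2*] = KH · pCO2 = 10^(−1.33) × 939×10^-6 = 4.392×10^-5 mol/kg
α₀ = 1/(1 + K1/[H⁺] + K1K2/[H⁺]²) = 1/(1 + 10^+1.58 + 10^+0.03) = 0.02494
DIC = [CO2*]/α₀ = 4.392×10^-5 / 0.02494 = 1.76 mmol/kg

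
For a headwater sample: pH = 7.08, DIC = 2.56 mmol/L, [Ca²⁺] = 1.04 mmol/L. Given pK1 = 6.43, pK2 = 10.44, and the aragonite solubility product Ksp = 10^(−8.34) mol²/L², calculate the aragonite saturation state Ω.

α₂ = 1 / (1 + [H⁺]/K2 + [H⁺]²/(K1K2)) = 1 / (1 + 10^+3.36 + 10^+2.71)
   = 1 / (1 + 2290.9 + 512.86) = 1/2804.7 = 0.0003565
[CO3²⁻] = α₂ × DIC = 0.0003565 × 2.56 = 0.0009127 mmol/L = 0.9127 μmol/L
Ksp = 10^(−8.34) = 4.571×10^-9
Ω = [Ca²⁺][CO3²⁻]/Ksp = (1.04×10^-3)(9.127×10^-7) / 4.571×10^-9 = 0.208

Ω = 0.208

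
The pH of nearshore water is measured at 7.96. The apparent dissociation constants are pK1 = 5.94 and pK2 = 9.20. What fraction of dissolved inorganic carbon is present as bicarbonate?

α₁ = 0.937

α₁ = 1 / (1 + [H⁺]/K1 + K2/[H⁺]) = 1 / (1 + 10^-2.02 + 10^-1.24)
   = 1 / (1 + 0.0095499 + 0.057544) = 1/1.0671 = 0.9371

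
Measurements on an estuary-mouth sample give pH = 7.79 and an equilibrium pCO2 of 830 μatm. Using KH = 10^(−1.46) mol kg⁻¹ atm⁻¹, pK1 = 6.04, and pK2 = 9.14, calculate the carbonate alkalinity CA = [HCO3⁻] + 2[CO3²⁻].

[CO2*] = KH · pCO2 = 10^(−1.46) × 830×10^-6 = 2.878×10^-5 mol/kg
α₀ = 1/(1 + K1/[H⁺] + K1K2/[H⁺]²) = 1/(1 + 10^+1.75 + 10^+0.40) = 0.01674
DIC = [CO2*]/α₀ = 2.878×10^-5 / 0.01674 = 1.719 mmol/kg
CA = (α₁ + 2α₂)·DIC = (0.9412 + 2×0.04204) × 1.719 = 1.76 mmol/kg

CA = 1.76 mmol/kg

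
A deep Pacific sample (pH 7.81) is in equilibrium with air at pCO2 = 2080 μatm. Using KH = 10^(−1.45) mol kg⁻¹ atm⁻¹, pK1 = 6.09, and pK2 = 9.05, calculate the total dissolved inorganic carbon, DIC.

[CO2*] = KH · pCO2 = 10^(−1.45) × 2080×10^-6 = 7.380×10^-5 mol/kg
α₀ = 1/(1 + K1/[H⁺] + K1K2/[H⁺]²) = 1/(1 + 10^+1.72 + 10^+0.48) = 0.01770
DIC = [CO2*]/α₀ = 7.380×10^-5 / 0.01770 = 4.17 mmol/kg

DIC = 4.17 mmol/kg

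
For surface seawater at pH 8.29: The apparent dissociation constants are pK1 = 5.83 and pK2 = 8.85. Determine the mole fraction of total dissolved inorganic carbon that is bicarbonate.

α₁ = 1 / (1 + [H⁺]/K1 + K2/[H⁺]) = 1 / (1 + 10^-2.46 + 10^-0.56)
   = 1 / (1 + 0.0034674 + 0.27542) = 1/1.2789 = 0.7819

α₁ = 0.782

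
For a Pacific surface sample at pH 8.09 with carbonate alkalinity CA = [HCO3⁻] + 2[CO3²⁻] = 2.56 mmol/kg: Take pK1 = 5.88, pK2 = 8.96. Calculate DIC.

CA = [HCO3⁻] + 2[CO3²⁻] = (α₁ + 2α₂)·DIC
At pH 8.09: [H⁺]/K1 = 10^-2.21 = 0.0061660, K2/[H⁺] = 10^-0.87 = 0.13490
α₁ = 1/(1 + 0.0061660 + 0.13490) = 1/1.1411 = 0.8764; α₂ = α₁·K2/[H⁺] = 0.1182
α₁ + 2α₂ = 1.1128
DIC = CA / (α₁ + 2α₂) = 2.56 / 1.1128 = 2.30 mmol/kg

DIC = 2.30 mmol/kg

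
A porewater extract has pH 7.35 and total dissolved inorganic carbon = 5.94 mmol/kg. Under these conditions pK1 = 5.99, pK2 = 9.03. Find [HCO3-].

[HCO3⁻] = 5.58 mmol/kg

α₁ = 1 / (1 + [H⁺]/K1 + K2/[H⁺]) = 1 / (1 + 10^-1.36 + 10^-1.68)
   = 1 / (1 + 0.043652 + 0.020893) = 1/1.0645 = 0.9394
[HCO3⁻] = α₁ × DIC = 0.9394 × 5.94 = 5.58 mmol/kg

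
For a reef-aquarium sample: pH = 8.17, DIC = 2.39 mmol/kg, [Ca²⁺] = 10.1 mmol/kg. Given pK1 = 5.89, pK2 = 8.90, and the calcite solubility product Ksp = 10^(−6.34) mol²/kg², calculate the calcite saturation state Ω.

α₂ = 1 / (1 + [H⁺]/K2 + [H⁺]²/(K1K2)) = 1 / (1 + 10^+0.73 + 10^-1.55)
   = 1 / (1 + 5.3703 + 0.028184) = 1/6.3985 = 0.1563
[CO3²⁻] = α₂ × DIC = 0.1563 × 2.39 = 0.3735 mmol/kg
Ksp = 10^(−6.34) = 4.571×10^-7
Ω = [Ca²⁺][CO3²⁻]/Ksp = (10.1×10^-3)(3.735×10^-4) / 4.571×10^-7 = 8.25

Ω = 8.25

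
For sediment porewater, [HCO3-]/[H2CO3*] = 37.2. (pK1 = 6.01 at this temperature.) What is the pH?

pH = 7.58

From K1 = [H⁺][HCO3-]/[H2CO3*]:  pH = pK1 + log₁₀([HCO3-]/[H2CO3*])
log₁₀(37.2) = +1.571
pH = 6.01 + (+1.571) = 7.58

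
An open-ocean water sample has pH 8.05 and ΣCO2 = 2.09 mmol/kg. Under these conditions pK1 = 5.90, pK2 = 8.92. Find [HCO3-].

α₁ = 1 / (1 + [H⁺]/K1 + K2/[H⁺]) = 1 / (1 + 10^-2.15 + 10^-0.87)
   = 1 / (1 + 0.0070795 + 0.13490) = 1/1.1420 = 0.8757
[HCO3⁻] = α₁ × DIC = 0.8757 × 2.09 = 1.83 mmol/kg

[HCO3⁻] = 1.83 mmol/kg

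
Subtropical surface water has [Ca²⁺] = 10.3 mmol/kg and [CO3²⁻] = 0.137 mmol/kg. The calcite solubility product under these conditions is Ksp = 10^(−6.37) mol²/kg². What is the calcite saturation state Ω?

Ksp = 10^(−6.37) = 4.266×10^-7
Ω = [Ca²⁺][CO3²⁻]/Ksp = (10.3×10^-3)(0.137×10^-3) / 4.266×10^-7 = 3.31

Ω = 3.31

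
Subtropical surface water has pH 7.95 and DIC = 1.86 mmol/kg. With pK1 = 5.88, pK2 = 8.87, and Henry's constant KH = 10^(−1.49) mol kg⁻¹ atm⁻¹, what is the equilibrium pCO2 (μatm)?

pCO2 = 433 μatm

α₀ = 1 / (1 + K1/[H⁺] + K1K2/[H⁺]²) = 1 / (1 + 10^+2.07 + 10^+1.15)
   = 1 / (1 + 117.49 + 14.125) = 1/132.62 = 0.007541
[CO2*] = α₀ × DIC = 0.007541 × 1.86 = 0.01403 mmol/kg = 14.03 μmol/kg
pCO2 = [CO2*]/KH = 1.403×10^-5 / 3.236×10^-2 = 433 μatm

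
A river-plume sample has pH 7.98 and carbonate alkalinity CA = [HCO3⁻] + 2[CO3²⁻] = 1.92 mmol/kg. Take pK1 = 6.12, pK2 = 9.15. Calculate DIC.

CA = [HCO3⁻] + 2[CO3²⁻] = (α₁ + 2α₂)·DIC
At pH 7.98: [H⁺]/K1 = 10^-1.86 = 0.013804, K2/[H⁺] = 10^-1.17 = 0.067608
α₁ = 1/(1 + 0.013804 + 0.067608) = 1/1.0814 = 0.9247; α₂ = α₁·K2/[H⁺] = 0.06252
α₁ + 2α₂ = 1.0498
DIC = CA / (α₁ + 2α₂) = 1.92 / 1.0498 = 1.83 mmol/kg

DIC = 1.83 mmol/kg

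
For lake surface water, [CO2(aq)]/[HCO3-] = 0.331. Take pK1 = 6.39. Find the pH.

From K1 = [H⁺][HCO3-]/[CO2(aq)]:  pH = pK1 − log₁₀([CO2(aq)]/[HCO3-])
log₁₀(0.331) = -0.480
pH = 6.39 − (-0.480) = 6.87

pH = 6.87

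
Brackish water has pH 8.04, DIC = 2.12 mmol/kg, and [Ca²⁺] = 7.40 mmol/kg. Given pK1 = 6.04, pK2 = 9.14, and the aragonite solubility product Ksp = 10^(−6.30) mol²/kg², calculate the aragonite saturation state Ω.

α₂ = 1 / (1 + [H⁺]/K2 + [H⁺]²/(K1K2)) = 1 / (1 + 10^+1.10 + 10^-0.90)
   = 1 / (1 + 12.589 + 0.12589) = 1/13.715 = 0.07291
[CO3²⁻] = α₂ × DIC = 0.07291 × 2.12 = 0.1546 mmol/kg
Ksp = 10^(−6.30) = 5.012×10^-7
Ω = [Ca²⁺][CO3²⁻]/Ksp = (7.40×10^-3)(1.546×10^-4) / 5.012×10^-7 = 2.28

Ω = 2.28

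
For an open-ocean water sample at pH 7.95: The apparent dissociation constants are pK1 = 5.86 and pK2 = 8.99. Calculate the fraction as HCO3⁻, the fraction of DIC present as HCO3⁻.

α₁ = 0.910

α₁ = 1 / (1 + [H⁺]/K1 + K2/[H⁺]) = 1 / (1 + 10^-2.09 + 10^-1.04)
   = 1 / (1 + 0.0081283 + 0.091201) = 1/1.0993 = 0.9096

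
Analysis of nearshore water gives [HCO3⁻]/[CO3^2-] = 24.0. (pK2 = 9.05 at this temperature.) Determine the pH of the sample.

pH = 7.67

From K2 = [H⁺][CO3^2-]/[HCO3⁻]:  pH = pK2 − log₁₀([HCO3⁻]/[CO3^2-])
log₁₀(24.0) = +1.380
pH = 9.05 − (+1.380) = 7.67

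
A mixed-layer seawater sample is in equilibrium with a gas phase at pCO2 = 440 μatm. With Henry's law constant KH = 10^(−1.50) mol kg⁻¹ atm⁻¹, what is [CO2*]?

[CO2*] = 13.9 μmol/kg

KH = 10^(−1.50) = 3.162×10^-2 mol kg⁻¹ atm⁻¹
[CO2*] = KH · pCO2 = 3.162×10^-2 × 440×10^-6 atm = 1.39×10^-5 mol/kg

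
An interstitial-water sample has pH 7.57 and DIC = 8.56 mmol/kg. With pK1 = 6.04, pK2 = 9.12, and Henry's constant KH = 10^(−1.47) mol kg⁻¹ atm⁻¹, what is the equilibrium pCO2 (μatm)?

α₀ = 1 / (1 + K1/[H⁺] + K1K2/[H⁺]²) = 1 / (1 + 10^+1.53 + 10^-0.02)
   = 1 / (1 + 33.884 + 0.95499) = 1/35.839 = 0.02790
[CO2*] = α₀ × DIC = 0.02790 × 8.56 = 0.2388 mmol/kg
pCO2 = [CO2*]/KH = 2.388×10^-4 / 3.388×10^-2 = 7050 μatm

pCO2 = 7050 μatm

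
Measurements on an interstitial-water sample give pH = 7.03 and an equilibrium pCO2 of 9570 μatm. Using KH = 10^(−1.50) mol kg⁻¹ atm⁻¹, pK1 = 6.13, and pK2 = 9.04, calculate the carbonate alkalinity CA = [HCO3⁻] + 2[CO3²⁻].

[CO2*] = KH · pCO2 = 10^(−1.50) × 9570×10^-6 = 3.026×10^-4 mol/kg
α₀ = 1/(1 + K1/[H⁺] + K1K2/[H⁺]²) = 1/(1 + 10^+0.90 + 10^-1.11) = 0.1109
DIC = [CO2*]/α₀ = 3.026×10^-4 / 0.1109 = 2.730 mmol/kg
CA = (α₁ + 2α₂)·DIC = (0.8805 + 2×0.008605) × 2.730 = 2.45 mmol/kg

CA = 2.45 mmol/kg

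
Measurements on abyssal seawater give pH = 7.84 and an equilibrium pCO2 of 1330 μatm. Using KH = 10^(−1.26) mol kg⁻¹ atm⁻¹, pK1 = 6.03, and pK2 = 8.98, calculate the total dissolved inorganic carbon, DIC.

[CO2*] = KH · pCO2 = 10^(−1.26) × 1330×10^-6 = 7.309×10^-5 mol/kg
α₀ = 1/(1 + K1/[H⁺] + K1K2/[H⁺]²) = 1/(1 + 10^+1.81 + 10^+0.67) = 0.01424
DIC = [CO2*]/α₀ = 7.309×10^-5 / 0.01424 = 5.13 mmol/kg

DIC = 5.13 mmol/kg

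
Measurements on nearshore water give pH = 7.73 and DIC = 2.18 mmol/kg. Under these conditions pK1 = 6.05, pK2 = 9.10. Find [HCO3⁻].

[HCO3⁻] = 2.05 mmol/kg

α₁ = 1 / (1 + [H⁺]/K1 + K2/[H⁺]) = 1 / (1 + 10^-1.68 + 10^-1.37)
   = 1 / (1 + 0.020893 + 0.042658) = 1/1.0636 = 0.9402
[HCO3⁻] = α₁ × DIC = 0.9402 × 2.18 = 2.05 mmol/kg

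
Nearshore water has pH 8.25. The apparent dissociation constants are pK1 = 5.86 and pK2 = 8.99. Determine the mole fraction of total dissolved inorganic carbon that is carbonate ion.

α₂ = 1 / (1 + [H⁺]/K2 + [H⁺]²/(K1K2)) = 1 / (1 + 10^+0.74 + 10^-1.65)
   = 1 / (1 + 5.4954 + 0.022387) = 1/6.5178 = 0.1534

α₂ = 0.153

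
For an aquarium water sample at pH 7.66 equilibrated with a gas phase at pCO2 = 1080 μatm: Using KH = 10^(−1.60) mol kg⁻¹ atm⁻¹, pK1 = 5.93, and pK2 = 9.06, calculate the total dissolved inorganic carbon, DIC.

DIC = 1.54 mmol/kg

[CO2*] = KH · pCO2 = 10^(−1.60) × 1080×10^-6 = 2.713×10^-5 mol/kg
α₀ = 1/(1 + K1/[H⁺] + K1K2/[H⁺]²) = 1/(1 + 10^+1.73 + 10^+0.33) = 0.01759
DIC = [CO2*]/α₀ = 2.713×10^-5 / 0.01759 = 1.54 mmol/kg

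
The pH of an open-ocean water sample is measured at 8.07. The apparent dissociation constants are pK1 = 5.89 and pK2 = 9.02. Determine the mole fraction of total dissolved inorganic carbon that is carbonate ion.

α₂ = 1 / (1 + [H⁺]/K2 + [H⁺]²/(K1K2)) = 1 / (1 + 10^+0.95 + 10^-1.23)
   = 1 / (1 + 8.9125 + 0.058884) = 1/9.9714 = 0.1003

α₂ = 0.100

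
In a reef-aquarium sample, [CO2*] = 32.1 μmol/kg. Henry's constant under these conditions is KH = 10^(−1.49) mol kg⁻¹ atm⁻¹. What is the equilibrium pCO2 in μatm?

KH = 10^(−1.49) = 3.236×10^-2 mol kg⁻¹ atm⁻¹
pCO2 = [CO2*]/KH = 32.1×10^-6 / 3.236×10^-2 = 9.92×10^-4 atm = 992 μatm

pCO2 = 992 μatm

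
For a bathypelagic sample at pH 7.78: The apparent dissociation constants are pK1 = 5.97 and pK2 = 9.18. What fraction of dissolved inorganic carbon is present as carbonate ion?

α₂ = 1 / (1 + [H⁺]/K2 + [H⁺]²/(K1K2)) = 1 / (1 + 10^+1.40 + 10^-0.41)
   = 1 / (1 + 25.119 + 0.38905) = 1/26.508 = 0.03772

α₂ = 0.0377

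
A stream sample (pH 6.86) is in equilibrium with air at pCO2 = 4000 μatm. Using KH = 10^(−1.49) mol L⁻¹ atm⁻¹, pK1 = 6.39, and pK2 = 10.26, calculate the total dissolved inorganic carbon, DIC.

[CO2*] = KH · pCO2 = 10^(−1.49) × 4000×10^-6 = 1.294×10^-4 mol/L
α₀ = 1/(1 + K1/[H⁺] + K1K2/[H⁺]²) = 1/(1 + 10^+0.47 + 10^-2.93) = 0.2530
DIC = [CO2*]/α₀ = 1.294×10^-4 / 0.2530 = 0.512 mmol/L

DIC = 0.512 mmol/L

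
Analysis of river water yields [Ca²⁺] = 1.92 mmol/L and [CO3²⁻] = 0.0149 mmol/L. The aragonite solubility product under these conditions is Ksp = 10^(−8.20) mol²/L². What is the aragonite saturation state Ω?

Ksp = 10^(−8.20) = 6.310×10^-9
Ω = [Ca²⁺][CO3²⁻]/Ksp = (1.92×10^-3)(0.0149×10^-3) / 6.310×10^-9 = 4.53

Ω = 4.53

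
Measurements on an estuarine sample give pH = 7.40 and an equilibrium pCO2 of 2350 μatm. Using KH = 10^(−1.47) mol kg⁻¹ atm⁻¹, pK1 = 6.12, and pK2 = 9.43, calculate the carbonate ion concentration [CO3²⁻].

[CO3²⁻] = 14.2 μmol/kg

[CO2*] = KH · pCO2 = 10^(−1.47) × 2350×10^-6 = 7.963×10^-5 mol/kg
α₀ = 1/(1 + K1/[H⁺] + K1K2/[H⁺]²) = 1/(1 + 10^+1.28 + 10^-0.75) = 0.04943
DIC = [CO2*]/α₀ = 7.963×10^-5 / 0.04943 = 1.611 mmol/kg
[CO3²⁻] = α₂·DIC; α₂ = 0.008789, so [CO3²⁻] = 0.008789 × 1.611 = 0.0142 mmol/kg = 14.2 μmol/kg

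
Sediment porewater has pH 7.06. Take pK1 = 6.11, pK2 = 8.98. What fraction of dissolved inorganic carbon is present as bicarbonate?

α₁ = 0.890

α₁ = 1 / (1 + [H⁺]/K1 + K2/[H⁺]) = 1 / (1 + 10^-0.95 + 10^-1.92)
   = 1 / (1 + 0.11220 + 0.012023) = 1/1.1242 = 0.8895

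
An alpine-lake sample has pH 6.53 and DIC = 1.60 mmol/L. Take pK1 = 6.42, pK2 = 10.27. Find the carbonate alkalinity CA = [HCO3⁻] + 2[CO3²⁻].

CA = [HCO3⁻] + 2[CO3²⁻] = (α₁ + 2α₂)·DIC
At pH 6.53: [H⁺]/K1 = 10^-0.11 = 0.77625, K2/[H⁺] = 10^-3.74 = 0.00018197
α₁ = 1/(1 + 0.77625 + 0.00018197) = 1/1.7764 = 0.5629; α₂ = α₁·K2/[H⁺] = 0.0001024
α₁ + 2α₂ = 0.5631
CA = 0.5631 × 1.60 = 0.901 mmol/L

CA = 0.901 mmol/L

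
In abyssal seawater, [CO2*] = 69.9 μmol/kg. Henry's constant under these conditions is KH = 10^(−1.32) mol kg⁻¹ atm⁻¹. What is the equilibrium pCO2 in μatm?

pCO2 = 1460 μatm

KH = 10^(−1.32) = 4.786×10^-2 mol kg⁻¹ atm⁻¹
pCO2 = [CO2*]/KH = 69.9×10^-6 / 4.786×10^-2 = 1.46×10^-3 atm = 1460 μatm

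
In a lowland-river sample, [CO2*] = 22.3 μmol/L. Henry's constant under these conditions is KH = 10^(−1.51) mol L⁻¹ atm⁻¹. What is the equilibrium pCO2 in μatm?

KH = 10^(−1.51) = 3.090×10^-2 mol L⁻¹ atm⁻¹
pCO2 = [CO2*]/KH = 22.3×10^-6 / 3.090×10^-2 = 7.22×10^-4 atm = 722 μatm

pCO2 = 722 μatm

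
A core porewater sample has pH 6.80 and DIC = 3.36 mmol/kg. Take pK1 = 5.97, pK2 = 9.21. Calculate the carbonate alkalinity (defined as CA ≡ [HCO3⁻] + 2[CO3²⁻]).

CA = 2.94 mmol/kg

CA = [HCO3⁻] + 2[CO3²⁻] = (α₁ + 2α₂)·DIC
At pH 6.80: [H⁺]/K1 = 10^-0.83 = 0.14791, K2/[H⁺] = 10^-2.41 = 0.0038905
α₁ = 1/(1 + 0.14791 + 0.0038905) = 1/1.1518 = 0.8682; α₂ = α₁·K2/[H⁺] = 0.003378
α₁ + 2α₂ = 0.8750
CA = 0.8750 × 3.36 = 2.94 mmol/kg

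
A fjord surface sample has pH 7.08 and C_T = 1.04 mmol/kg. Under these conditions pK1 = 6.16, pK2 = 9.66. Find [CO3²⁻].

[CO3²⁻] = 2.44 μmol/kg

α₂ = 1 / (1 + [H⁺]/K2 + [H⁺]²/(K1K2)) = 1 / (1 + 10^+2.58 + 10^+1.66)
   = 1 / (1 + 380.19 + 45.709) = 1/426.90 = 0.002342
[CO3²⁻] = α₂ × DIC = 0.002342 × 1.04 = 0.00244 mmol/kg = 2.44 μmol/kg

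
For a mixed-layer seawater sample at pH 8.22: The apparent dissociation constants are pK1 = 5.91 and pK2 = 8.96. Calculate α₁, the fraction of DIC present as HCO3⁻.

α₁ = 0.843

α₁ = 1 / (1 + [H⁺]/K1 + K2/[H⁺]) = 1 / (1 + 10^-2.31 + 10^-0.74)
   = 1 / (1 + 0.0048978 + 0.18197) = 1/1.1869 = 0.8426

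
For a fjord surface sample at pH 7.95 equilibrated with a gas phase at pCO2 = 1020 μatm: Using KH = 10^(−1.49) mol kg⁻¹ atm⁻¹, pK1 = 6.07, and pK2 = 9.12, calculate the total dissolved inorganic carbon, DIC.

DIC = 2.71 mmol/kg

[CO2*] = KH · pCO2 = 10^(−1.49) × 1020×10^-6 = 3.301×10^-5 mol/kg
α₀ = 1/(1 + K1/[H⁺] + K1K2/[H⁺]²) = 1/(1 + 10^+1.88 + 10^+0.71) = 0.01220
DIC = [CO2*]/α₀ = 3.301×10^-5 / 0.01220 = 2.71 mmol/kg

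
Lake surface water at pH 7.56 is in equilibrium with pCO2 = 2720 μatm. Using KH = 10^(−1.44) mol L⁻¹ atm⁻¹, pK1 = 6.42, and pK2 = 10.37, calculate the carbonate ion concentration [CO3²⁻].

[CO3²⁻] = 2.11 μmol/L

[CO2*] = KH · pCO2 = 10^(−1.44) × 2720×10^-6 = 9.876×10^-5 mol/L
α₀ = 1/(1 + K1/[H⁺] + K1K2/[H⁺]²) = 1/(1 + 10^+1.14 + 10^-1.67) = 0.06745
DIC = [CO2*]/α₀ = 9.876×10^-5 / 0.06745 = 1.464 mmol/L
[CO3²⁻] = α₂·DIC; α₂ = 0.001442, so [CO3²⁻] = 0.001442 × 1.464 = 0.00211 mmol/L = 2.11 μmol/L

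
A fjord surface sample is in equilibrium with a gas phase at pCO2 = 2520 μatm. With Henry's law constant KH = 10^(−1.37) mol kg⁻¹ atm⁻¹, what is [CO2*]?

KH = 10^(−1.37) = 4.266×10^-2 mol kg⁻¹ atm⁻¹
[CO2*] = KH · pCO2 = 4.266×10^-2 × 2520×10^-6 atm = 1.07×10^-4 mol/kg

[CO2*] = 107 μmol/kg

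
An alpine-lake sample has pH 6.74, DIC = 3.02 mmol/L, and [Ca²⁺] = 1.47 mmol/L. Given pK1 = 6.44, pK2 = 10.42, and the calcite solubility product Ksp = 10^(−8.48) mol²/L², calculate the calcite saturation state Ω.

Ω = 0.187

α₂ = 1 / (1 + [H⁺]/K2 + [H⁺]²/(K1K2)) = 1 / (1 + 10^+3.68 + 10^+3.38)
   = 1 / (1 + 4786.3 + 2398.8) = 1/7186.1 = 0.0001392
[CO3²⁻] = α₂ × DIC = 0.0001392 × 3.02 = 0.0004203 mmol/L = 0.4203 μmol/L
Ksp = 10^(−8.48) = 3.311×10^-9
Ω = [Ca²⁺][CO3²⁻]/Ksp = (1.47×10^-3)(4.203×10^-7) / 3.311×10^-9 = 0.187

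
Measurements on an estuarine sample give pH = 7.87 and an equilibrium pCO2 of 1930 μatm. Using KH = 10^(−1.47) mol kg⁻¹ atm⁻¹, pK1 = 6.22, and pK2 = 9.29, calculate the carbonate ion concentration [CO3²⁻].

[CO2*] = KH · pCO2 = 10^(−1.47) × 1930×10^-6 = 6.540×10^-5 mol/kg
α₀ = 1/(1 + K1/[H⁺] + K1K2/[H⁺]²) = 1/(1 + 10^+1.65 + 10^+0.23) = 0.02111
DIC = [CO2*]/α₀ = 6.540×10^-5 / 0.02111 = 3.098 mmol/kg
[CO3²⁻] = α₂·DIC; α₂ = 0.03585, so [CO3²⁻] = 0.03585 × 3.098 = 0.111 mmol/kg

[CO3²⁻] = 0.111 mmol/kg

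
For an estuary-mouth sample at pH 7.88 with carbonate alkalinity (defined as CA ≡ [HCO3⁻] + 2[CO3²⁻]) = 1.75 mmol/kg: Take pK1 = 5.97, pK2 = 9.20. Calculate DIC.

DIC = 1.69 mmol/kg

CA = [HCO3⁻] + 2[CO3²⁻] = (α₁ + 2α₂)·DIC
At pH 7.88: [H⁺]/K1 = 10^-1.91 = 0.012303, K2/[H⁺] = 10^-1.32 = 0.047863
α₁ = 1/(1 + 0.012303 + 0.047863) = 1/1.0602 = 0.9432; α₂ = α₁·K2/[H⁺] = 0.04515
α₁ + 2α₂ = 1.0335
DIC = CA / (α₁ + 2α₂) = 1.75 / 1.0335 = 1.69 mmol/kg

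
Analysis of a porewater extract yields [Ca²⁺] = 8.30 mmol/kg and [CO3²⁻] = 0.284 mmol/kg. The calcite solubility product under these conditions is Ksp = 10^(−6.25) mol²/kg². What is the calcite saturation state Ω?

Ksp = 10^(−6.25) = 5.623×10^-7
Ω = [Ca²⁺][CO3²⁻]/Ksp = (8.30×10^-3)(0.284×10^-3) / 5.623×10^-7 = 4.19

Ω = 4.19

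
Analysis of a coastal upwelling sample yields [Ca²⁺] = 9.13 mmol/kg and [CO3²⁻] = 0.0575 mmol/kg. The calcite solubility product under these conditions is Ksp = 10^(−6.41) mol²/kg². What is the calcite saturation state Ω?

Ksp = 10^(−6.41) = 3.890×10^-7
Ω = [Ca²⁺][CO3²⁻]/Ksp = (9.13×10^-3)(0.0575×10^-3) / 3.890×10^-7 = 1.35

Ω = 1.35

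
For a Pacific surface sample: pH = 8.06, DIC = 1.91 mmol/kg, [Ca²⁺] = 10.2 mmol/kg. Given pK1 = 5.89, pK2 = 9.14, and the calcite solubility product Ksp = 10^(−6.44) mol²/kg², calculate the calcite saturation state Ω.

α₂ = 1 / (1 + [H⁺]/K2 + [H⁺]²/(K1K2)) = 1 / (1 + 10^+1.08 + 10^-1.09)
   = 1 / (1 + 12.023 + 0.081283) = 1/13.104 = 0.07631
[CO3²⁻] = α₂ × DIC = 0.07631 × 1.91 = 0.1458 mmol/kg
Ksp = 10^(−6.44) = 3.631×10^-7
Ω = [Ca²⁺][CO3²⁻]/Ksp = (10.2×10^-3)(1.458×10^-4) / 3.631×10^-7 = 4.09

Ω = 4.09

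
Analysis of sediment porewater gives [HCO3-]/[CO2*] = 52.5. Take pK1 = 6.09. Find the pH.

pH = 7.81

From K1 = [H⁺][HCO3-]/[CO2*]:  pH = pK1 + log₁₀([HCO3-]/[CO2*])
log₁₀(52.5) = +1.720
pH = 6.09 + (+1.720) = 7.81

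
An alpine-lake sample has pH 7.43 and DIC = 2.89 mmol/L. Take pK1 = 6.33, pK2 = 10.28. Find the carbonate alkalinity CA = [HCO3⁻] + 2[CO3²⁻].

CA = [HCO3⁻] + 2[CO3²⁻] = (α₁ + 2α₂)·DIC
At pH 7.43: [H⁺]/K1 = 10^-1.10 = 0.079433, K2/[H⁺] = 10^-2.85 = 0.0014125
α₁ = 1/(1 + 0.079433 + 0.0014125) = 1/1.0808 = 0.9252; α₂ = α₁·K2/[H⁺] = 0.001307
α₁ + 2α₂ = 0.9278
CA = 0.9278 × 2.89 = 2.68 mmol/L

CA = 2.68 mmol/L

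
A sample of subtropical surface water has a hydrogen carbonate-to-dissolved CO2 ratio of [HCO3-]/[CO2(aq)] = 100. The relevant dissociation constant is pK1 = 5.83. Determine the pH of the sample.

From K1 = [H⁺][HCO3-]/[CO2(aq)]:  pH = pK1 + log₁₀([HCO3-]/[CO2(aq)])
log₁₀(100) = +2.000
pH = 5.83 + (+2.000) = 7.83

pH = 7.83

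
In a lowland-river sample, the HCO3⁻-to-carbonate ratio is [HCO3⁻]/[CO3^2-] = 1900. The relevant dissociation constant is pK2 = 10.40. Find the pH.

From K2 = [H⁺][CO3^2-]/[HCO3⁻]:  pH = pK2 − log₁₀([HCO3⁻]/[CO3^2-])
log₁₀(1900) = +3.279
pH = 10.40 − (+3.279) = 7.12

pH = 7.12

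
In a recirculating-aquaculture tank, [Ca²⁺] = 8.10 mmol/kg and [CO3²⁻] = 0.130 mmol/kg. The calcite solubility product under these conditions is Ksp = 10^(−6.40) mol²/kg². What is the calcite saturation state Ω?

Ω = 2.65

Ksp = 10^(−6.40) = 3.981×10^-7
Ω = [Ca²⁺][CO3²⁻]/Ksp = (8.10×10^-3)(0.130×10^-3) / 3.981×10^-7 = 2.65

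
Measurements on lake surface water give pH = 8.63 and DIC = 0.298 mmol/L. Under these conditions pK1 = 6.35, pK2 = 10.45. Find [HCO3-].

[HCO3⁻] = 0.292 mmol/L

α₁ = 1 / (1 + [H⁺]/K1 + K2/[H⁺]) = 1 / (1 + 10^-2.28 + 10^-1.82)
   = 1 / (1 + 0.0052481 + 0.015136) = 1/1.0204 = 0.9800
[HCO3⁻] = α₁ × DIC = 0.9800 × 0.298 = 0.292 mmol/L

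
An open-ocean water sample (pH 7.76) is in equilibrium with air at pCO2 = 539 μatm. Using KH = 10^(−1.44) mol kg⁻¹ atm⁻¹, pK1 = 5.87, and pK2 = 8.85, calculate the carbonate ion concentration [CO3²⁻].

[CO3²⁻] = 0.123 mmol/kg

[CO2*] = KH · pCO2 = 10^(−1.44) × 539×10^-6 = 1.957×10^-5 mol/kg
α₀ = 1/(1 + K1/[H⁺] + K1K2/[H⁺]²) = 1/(1 + 10^+1.89 + 10^+0.80) = 0.01177
DIC = [CO2*]/α₀ = 1.957×10^-5 / 0.01177 = 1.662 mmol/kg
[CO3²⁻] = α₂·DIC; α₂ = 0.07429, so [CO3²⁻] = 0.07429 × 1.662 = 0.123 mmol/kg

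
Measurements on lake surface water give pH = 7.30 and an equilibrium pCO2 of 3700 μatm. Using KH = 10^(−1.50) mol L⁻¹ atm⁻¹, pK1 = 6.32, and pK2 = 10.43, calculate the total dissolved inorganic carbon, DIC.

DIC = 1.24 mmol/L

[CO2*] = KH · pCO2 = 10^(−1.50) × 3700×10^-6 = 1.170×10^-4 mol/L
α₀ = 1/(1 + K1/[H⁺] + K1K2/[H⁺]²) = 1/(1 + 10^+0.98 + 10^-2.15) = 0.09472
DIC = [CO2*]/α₀ = 1.170×10^-4 / 0.09472 = 1.24 mmol/L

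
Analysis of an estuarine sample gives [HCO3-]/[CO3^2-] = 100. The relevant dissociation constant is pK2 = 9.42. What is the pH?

From K2 = [H⁺][CO3^2-]/[HCO3-]:  pH = pK2 − log₁₀([HCO3-]/[CO3^2-])
log₁₀(100) = +2.000
pH = 9.42 − (+2.000) = 7.42

pH = 7.42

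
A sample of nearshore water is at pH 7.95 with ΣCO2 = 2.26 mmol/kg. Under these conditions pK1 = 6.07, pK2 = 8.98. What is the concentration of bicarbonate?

α₁ = 1 / (1 + [H⁺]/K1 + K2/[H⁺]) = 1 / (1 + 10^-1.88 + 10^-1.03)
   = 1 / (1 + 0.013183 + 0.093325) = 1/1.1065 = 0.9037
[HCO3⁻] = α₁ × DIC = 0.9037 × 2.26 = 2.04 mmol/kg

[HCO3⁻] = 2.04 mmol/kg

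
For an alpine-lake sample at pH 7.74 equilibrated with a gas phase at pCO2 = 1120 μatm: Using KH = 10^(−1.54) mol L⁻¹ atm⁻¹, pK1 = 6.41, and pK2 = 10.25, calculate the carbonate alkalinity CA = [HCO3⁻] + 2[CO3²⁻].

[CO2*] = KH · pCO2 = 10^(−1.54) × 1120×10^-6 = 3.230×10^-5 mol/L
α₀ = 1/(1 + K1/[H⁺] + K1K2/[H⁺]²) = 1/(1 + 10^+1.33 + 10^-1.18) = 0.04455
DIC = [CO2*]/α₀ = 3.230×10^-5 / 0.04455 = 0.7250 mmol/L
CA = (α₁ + 2α₂)·DIC = (0.9525 + 2×0.002944) × 0.7250 = 0.695 mmol/L

CA = 0.695 mmol/L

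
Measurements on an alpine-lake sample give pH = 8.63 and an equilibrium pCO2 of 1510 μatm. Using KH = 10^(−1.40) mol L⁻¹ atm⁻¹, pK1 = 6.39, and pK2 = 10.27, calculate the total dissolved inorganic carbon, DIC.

[CO2*] = KH · pCO2 = 10^(−1.40) × 1510×10^-6 = 6.011×10^-5 mol/L
α₀ = 1/(1 + K1/[H⁺] + K1K2/[H⁺]²) = 1/(1 + 10^+2.24 + 10^+0.60) = 0.005594
DIC = [CO2*]/α₀ = 6.011×10^-5 / 0.005594 = 10.7 mmol/L

DIC = 10.7 mmol/L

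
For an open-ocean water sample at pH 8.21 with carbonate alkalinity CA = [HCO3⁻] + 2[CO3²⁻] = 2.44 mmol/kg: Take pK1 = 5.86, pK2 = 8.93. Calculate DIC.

CA = [HCO3⁻] + 2[CO3²⁻] = (α₁ + 2α₂)·DIC
At pH 8.21: [H⁺]/K1 = 10^-2.35 = 0.0044668, K2/[H⁺] = 10^-0.72 = 0.19055
α₁ = 1/(1 + 0.0044668 + 0.19055) = 1/1.1950 = 0.8368; α₂ = α₁·K2/[H⁺] = 0.1595
α₁ + 2α₂ = 1.1557
DIC = CA / (α₁ + 2α₂) = 2.44 / 1.1557 = 2.11 mmol/kg

DIC = 2.11 mmol/kg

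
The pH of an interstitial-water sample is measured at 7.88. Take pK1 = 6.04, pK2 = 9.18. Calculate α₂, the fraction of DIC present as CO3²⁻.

α₂ = 1 / (1 + [H⁺]/K2 + [H⁺]²/(K1K2)) = 1 / (1 + 10^+1.30 + 10^-0.54)
   = 1 / (1 + 19.953 + 0.28840) = 1/21.241 = 0.04708

α₂ = 0.0471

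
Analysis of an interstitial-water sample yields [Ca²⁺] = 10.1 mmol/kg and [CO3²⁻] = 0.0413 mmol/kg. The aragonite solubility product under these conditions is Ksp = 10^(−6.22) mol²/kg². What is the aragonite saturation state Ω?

Ω = 0.692

Ksp = 10^(−6.22) = 6.026×10^-7
Ω = [Ca²⁺][CO3²⁻]/Ksp = (10.1×10^-3)(0.0413×10^-3) / 6.026×10^-7 = 0.692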